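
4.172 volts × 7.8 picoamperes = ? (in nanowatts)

4.172 × 7.8e-12 = 32.5416e-12 W

0.0325416 nanowatts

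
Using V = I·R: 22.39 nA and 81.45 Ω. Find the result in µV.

22.39 × 10^-9 × 81.45 = 1823.6655 × 10^-9 V

1.8236655 µV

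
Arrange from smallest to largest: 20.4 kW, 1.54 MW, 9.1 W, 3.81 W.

20.4 kW = 20400 W
1.54 MW = 1540000 W
9.1 W = 9.1 W
3.81 W = 3.81 W

3.81 W < 9.1 W < 20.4 kW < 1.54 MW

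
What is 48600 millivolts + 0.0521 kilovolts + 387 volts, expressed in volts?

In volts:
  48600 millivolts = 48600 × 10⁻³ volts = 48.6
  0.0521 kilovolts = 0.0521 × 10³ volts = 52.1
  387 volts → 387
Sum: 48.6 + 52.1 + 387 = 487.7

487.7 volts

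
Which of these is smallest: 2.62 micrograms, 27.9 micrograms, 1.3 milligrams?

2.62 micrograms

2.62 micrograms = 0.00000262 grams
27.9 micrograms = 0.0000279 grams
1.3 milligrams = 0.0013 grams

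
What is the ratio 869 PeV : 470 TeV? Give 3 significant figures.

(869 × 10¹⁵) / (470 × 10¹²) = 1.849 × 10³

1850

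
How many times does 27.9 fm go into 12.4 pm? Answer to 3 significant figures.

(12.4 × 10⁻¹²) / (27.9 × 10⁻¹⁵) = 0.4444 × 10³

444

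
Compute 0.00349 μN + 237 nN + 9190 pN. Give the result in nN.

In nN:
  0.00349 μN = 0.00349 × 10^3 nN = 3.49
  237 nN → 237
  9190 pN = 9190 × 10^-3 nN = 9.19
Sum: 3.49 + 237 + 9.19 = 249.68

249.68 nN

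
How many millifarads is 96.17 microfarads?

micro = 10⁻⁶, milli = 10⁻³; factor is 10⁻³.
96.17 × 10⁻³ = 0.09617

0.09617 millifarads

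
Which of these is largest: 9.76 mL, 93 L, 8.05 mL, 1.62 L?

93 L

9.76 mL = 0.00976 L
93 L = 93 L
8.05 mL = 0.00805 L
1.62 L = 1.62 L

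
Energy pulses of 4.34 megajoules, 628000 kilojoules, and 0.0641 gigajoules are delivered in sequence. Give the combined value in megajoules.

696.44 megajoules

In megajoules:
  4.34 megajoules → 4.34
  628000 kilojoules = 628000 × 10⁻³ megajoules = 628
  0.0641 gigajoules = 0.0641 × 10³ megajoules = 64.1
Sum: 4.34 + 628 + 64.1 = 696.44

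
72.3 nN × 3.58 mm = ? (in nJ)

72.3 × 10⁻⁹ × 3.58 × 10⁻³ = 258.834 × 10⁻¹² J

0.258834 nJ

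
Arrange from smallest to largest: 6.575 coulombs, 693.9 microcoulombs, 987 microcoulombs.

6.575 coulombs = 6.575 coulombs
693.9 microcoulombs = 0.0006939 coulombs
987 microcoulombs = 0.000987 coulombs

693.9 microcoulombs < 987 microcoulombs < 6.575 coulombs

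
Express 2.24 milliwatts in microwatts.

milli = 1e-3, micro = 1e-6; factor is 1e3.
2.24 × 1e3 = 2240

2240 microwatts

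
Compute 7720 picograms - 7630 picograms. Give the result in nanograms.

In nanograms:
  7720 picograms = 7720e-3 nanograms = 7.72
  7630 picograms = 7630e-3 nanograms = 7.63
Difference: 7.72 - 7.63 = 0.09

0.09 nanograms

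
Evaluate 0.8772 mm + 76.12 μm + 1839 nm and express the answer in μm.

In μm:
  0.8772 mm = 0.8772 × 10^3 μm = 877.2
  76.12 μm → 76.12
  1839 nm = 1839 × 10^-3 μm = 1.839
Sum: 877.2 + 76.12 + 1.839 = 955.159

955.159 μm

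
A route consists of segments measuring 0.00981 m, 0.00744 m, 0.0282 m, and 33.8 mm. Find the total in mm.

79.25 mm

In mm:
  0.00981 m = 0.00981 × 10³ mm = 9.81
  0.00744 m = 0.00744 × 10³ mm = 7.44
  0.0282 m = 0.0282 × 10³ mm = 28.2
  33.8 mm → 33.8
Sum: 9.81 + 7.44 + 28.2 + 33.8 = 79.25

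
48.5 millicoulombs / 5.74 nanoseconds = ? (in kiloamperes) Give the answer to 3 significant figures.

(48.5 × 10⁻³) / (5.74 × 10⁻⁹) = 8.4495 × 10⁶ A

8450 kiloamperes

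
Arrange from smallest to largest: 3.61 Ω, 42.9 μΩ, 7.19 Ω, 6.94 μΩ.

3.61 Ω = 3.61 Ω
42.9 μΩ = 0.0000429 Ω
7.19 Ω = 7.19 Ω
6.94 μΩ = 0.00000694 Ω

6.94 μΩ < 42.9 μΩ < 3.61 Ω < 7.19 Ω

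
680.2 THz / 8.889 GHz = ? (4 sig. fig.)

(680.2 × 10¹²) / (8.889 × 10⁹) = 76.522 × 10³

76520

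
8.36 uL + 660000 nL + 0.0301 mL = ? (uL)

In uL:
  8.36 uL → 8.36
  660000 nL = 660000e-3 uL = 660
  0.0301 mL = 0.0301e3 uL = 30.1
Sum: 8.36 + 660 + 30.1 = 698.46

698.46 uL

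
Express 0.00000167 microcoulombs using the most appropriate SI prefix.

1.67 picocoulombs

= 1.67e-12 coulombs; 1e-12 is pico.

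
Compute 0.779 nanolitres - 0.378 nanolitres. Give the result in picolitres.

In picolitres:
  0.779 nanolitres = 0.779 × 10³ picolitres = 779
  0.378 nanolitres = 0.378 × 10³ picolitres = 378
Difference: 779 - 378 = 401

401 picolitres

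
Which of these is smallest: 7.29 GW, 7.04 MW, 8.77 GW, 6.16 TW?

7.29 GW = 7290000000 W
7.04 MW = 7040000 W
8.77 GW = 8770000000 W
6.16 TW = 6160000000000 W

7.04 MW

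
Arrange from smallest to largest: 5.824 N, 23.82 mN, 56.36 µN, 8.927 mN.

5.824 N = 5.824 N
23.82 mN = 0.02382 N
56.36 µN = 0.00005636 N
8.927 mN = 0.008927 N

56.36 µN < 8.927 mN < 23.82 mN < 5.824 N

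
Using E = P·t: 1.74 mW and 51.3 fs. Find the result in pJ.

1.74e-3 × 51.3e-15 = 89.262e-18 J

0.000089262 pJ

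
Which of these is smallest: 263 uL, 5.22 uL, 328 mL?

5.22 uL

263 uL = 0.000263 L
5.22 uL = 0.00000522 L
328 mL = 0.328 L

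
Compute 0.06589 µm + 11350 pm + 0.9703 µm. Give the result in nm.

1047.54 nm

In nm:
  0.06589 µm = 0.06589e3 nm = 65.89
  11350 pm = 11350e-3 nm = 11.35
  0.9703 µm = 0.9703e3 nm = 970.3
Sum: 65.89 + 11.35 + 970.3 = 1047.54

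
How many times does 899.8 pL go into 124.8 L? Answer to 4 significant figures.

138700000000

(124.8) / (899.8e-12) = 0.1387e12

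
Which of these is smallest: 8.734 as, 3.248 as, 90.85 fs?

3.248 as

8.734 as = 0.000000000000000008734 s
3.248 as = 0.000000000000000003248 s
90.85 fs = 0.00000000000009085 s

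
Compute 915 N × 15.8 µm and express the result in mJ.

915 × 15.8 × 10⁻⁶ = 14457 × 10⁻⁶ J

14.457 mJ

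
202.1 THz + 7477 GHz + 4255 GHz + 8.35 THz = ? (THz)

In THz:
  202.1 THz → 202.1
  7477 GHz = 7477e-3 THz = 7.477
  4255 GHz = 4255e-3 THz = 4.255
  8.35 THz → 8.35
Sum: 202.1 + 7.477 + 4.255 + 8.35 = 222.182

222.182 THz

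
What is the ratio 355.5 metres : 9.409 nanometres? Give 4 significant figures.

37780000000

(355.5) / (9.409e-9) = 37.783e9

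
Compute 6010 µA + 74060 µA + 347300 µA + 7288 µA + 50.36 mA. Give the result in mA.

In mA:
  6010 µA = 6010e-3 mA = 6.01
  74060 µA = 74060e-3 mA = 74.06
  347300 µA = 347300e-3 mA = 347.3
  7288 µA = 7288e-3 mA = 7.288
  50.36 mA → 50.36
Sum: 6.01 + 74.06 + 347.3 + 7.288 + 50.36 = 485.018

485.018 mA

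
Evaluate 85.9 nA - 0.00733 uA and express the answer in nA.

In nA:
  85.9 nA → 85.9
  0.00733 uA = 0.00733e3 nA = 7.33
Difference: 85.9 - 7.33 = 78.57

78.57 nA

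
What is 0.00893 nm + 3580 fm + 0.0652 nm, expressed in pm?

77.71 pm

In pm:
  0.00893 nm = 0.00893 × 10^3 pm = 8.93
  3580 fm = 3580 × 10^-3 pm = 3.58
  0.0652 nm = 0.0652 × 10^3 pm = 65.2
Sum: 8.93 + 3.58 + 65.2 = 77.71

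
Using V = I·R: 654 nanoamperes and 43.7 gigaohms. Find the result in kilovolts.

654 × 10^-9 × 43.7 × 10^9 = 28579.8 V

28.5798 kilovolts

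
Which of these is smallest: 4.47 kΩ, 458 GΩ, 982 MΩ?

4.47 kΩ

4.47 kΩ = 4470 Ω
458 GΩ = 458000000000 Ω
982 MΩ = 982000000 Ω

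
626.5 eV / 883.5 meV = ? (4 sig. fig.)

(626.5) / (883.5e-3) = 0.70911e3

709.1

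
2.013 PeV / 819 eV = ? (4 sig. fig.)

2458000000000

(2.013 × 10¹⁵) / (819) = 0.0024579 × 10¹⁵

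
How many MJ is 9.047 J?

0.000009047 MJ

(no prefix) = 10^0, mega = 10^6; factor is 10^-6.
9.047 × 10^-6 = 0.000009047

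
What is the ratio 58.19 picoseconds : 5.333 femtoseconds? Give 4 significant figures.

(58.19 × 10⁻¹²) / (5.333 × 10⁻¹⁵) = 10.911 × 10³

10910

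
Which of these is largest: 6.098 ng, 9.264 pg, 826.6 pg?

6.098 ng = 0.000000006098 g
9.264 pg = 0.000000000009264 g
826.6 pg = 0.0000000008266 g

6.098 ng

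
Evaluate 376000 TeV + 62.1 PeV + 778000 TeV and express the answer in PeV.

In PeV:
  376000 TeV = 376000 × 10⁻³ PeV = 376
  62.1 PeV → 62.1
  778000 TeV = 778000 × 10⁻³ PeV = 778
Sum: 376 + 62.1 + 778 = 1216.1

1216.1 PeV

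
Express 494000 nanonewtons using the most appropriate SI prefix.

= 494 × 10^-6 newtons; 10^-6 is micro.

494 micronewtons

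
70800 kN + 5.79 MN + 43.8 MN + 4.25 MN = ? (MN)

124.64 MN

In MN:
  70800 kN = 70800 × 10⁻³ MN = 70.8
  5.79 MN → 5.79
  43.8 MN → 43.8
  4.25 MN → 4.25
Sum: 70.8 + 5.79 + 43.8 + 4.25 = 124.64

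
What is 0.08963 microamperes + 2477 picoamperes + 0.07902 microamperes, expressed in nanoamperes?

In nanoamperes:
  0.08963 microamperes = 0.08963e3 nanoamperes = 89.63
  2477 picoamperes = 2477e-3 nanoamperes = 2.477
  0.07902 microamperes = 0.07902e3 nanoamperes = 79.02
Sum: 89.63 + 2.477 + 79.02 = 171.127

171.127 nanoamperes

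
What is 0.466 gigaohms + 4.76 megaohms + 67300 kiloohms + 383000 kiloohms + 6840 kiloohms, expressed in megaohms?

927.9 megaohms

In megaohms:
  0.466 gigaohms = 0.466 × 10^3 megaohms = 466
  4.76 megaohms → 4.76
  67300 kiloohms = 67300 × 10^-3 megaohms = 67.3
  383000 kiloohms = 383000 × 10^-3 megaohms = 383
  6840 kiloohms = 6840 × 10^-3 megaohms = 6.84
Sum: 466 + 4.76 + 67.3 + 383 + 6.84 = 927.9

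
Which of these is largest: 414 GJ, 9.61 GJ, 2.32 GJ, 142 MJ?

414 GJ = 414000000000 J
9.61 GJ = 9610000000 J
2.32 GJ = 2320000000 J
142 MJ = 142000000 J

414 GJ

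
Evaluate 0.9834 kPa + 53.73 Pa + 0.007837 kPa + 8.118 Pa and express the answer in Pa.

1053.085 Pa

In Pa:
  0.9834 kPa = 0.9834e3 Pa = 983.4
  53.73 Pa → 53.73
  0.007837 kPa = 0.007837e3 Pa = 7.837
  8.118 Pa → 8.118
Sum: 983.4 + 53.73 + 7.837 + 8.118 = 1053.085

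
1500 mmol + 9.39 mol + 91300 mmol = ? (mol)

102.19 mol

In mol:
  1500 mmol = 1500 × 10^-3 mol = 1.5
  9.39 mol → 9.39
  91300 mmol = 91300 × 10^-3 mol = 91.3
Sum: 1.5 + 9.39 + 91.3 = 102.19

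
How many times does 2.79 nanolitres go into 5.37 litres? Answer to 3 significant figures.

1920000000

(5.37) / (2.79 × 10^-9) = 1.925 × 10^9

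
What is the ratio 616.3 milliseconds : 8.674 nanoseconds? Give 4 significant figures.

71050000

(616.3e-3) / (8.674e-9) = 71.051e6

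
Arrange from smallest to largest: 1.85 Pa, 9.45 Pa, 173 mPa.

173 mPa < 1.85 Pa < 9.45 Pa

1.85 Pa = 1.85 Pa
9.45 Pa = 9.45 Pa
173 mPa = 0.173 Pa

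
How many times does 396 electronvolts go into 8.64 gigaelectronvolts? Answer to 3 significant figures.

21800000

(8.64e9) / (396) = 0.02182e9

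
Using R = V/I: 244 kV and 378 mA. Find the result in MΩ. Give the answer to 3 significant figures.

0.646 MΩ

(244 × 10³) / (378 × 10⁻³) = 0.6455 × 10⁶ Ω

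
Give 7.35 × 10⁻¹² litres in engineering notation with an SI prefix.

= 7.35 × 10⁻¹² litres; 10⁻¹² is pico.

7.35 picolitres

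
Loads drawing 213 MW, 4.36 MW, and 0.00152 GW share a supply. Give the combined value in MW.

In MW:
  213 MW → 213
  4.36 MW → 4.36
  0.00152 GW = 0.00152 × 10³ MW = 1.52
Sum: 213 + 4.36 + 1.52 = 218.88

218.88 MW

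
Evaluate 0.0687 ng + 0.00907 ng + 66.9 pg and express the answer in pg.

In pg:
  0.0687 ng = 0.0687 × 10³ pg = 68.7
  0.00907 ng = 0.00907 × 10³ pg = 9.07
  66.9 pg → 66.9
Sum: 68.7 + 9.07 + 66.9 = 144.67

144.67 pg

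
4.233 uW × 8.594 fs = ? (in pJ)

4.233 × 10^-6 × 8.594 × 10^-15 = 36.378402 × 10^-21 J

0.000000036378402 pJ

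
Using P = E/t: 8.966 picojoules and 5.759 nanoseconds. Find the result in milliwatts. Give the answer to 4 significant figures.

(8.966 × 10^-12) / (5.759 × 10^-9) = 1.55687 × 10^-3 W

1.557 milliwatts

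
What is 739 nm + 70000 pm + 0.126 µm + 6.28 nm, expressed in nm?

In nm:
  739 nm → 739
  70000 pm = 70000 × 10^-3 nm = 70
  0.126 µm = 0.126 × 10^3 nm = 126
  6.28 nm → 6.28
Sum: 739 + 70 + 126 + 6.28 = 941.28

941.28 nm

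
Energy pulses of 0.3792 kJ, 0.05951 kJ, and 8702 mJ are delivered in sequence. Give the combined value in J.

447.412 J

In J:
  0.3792 kJ = 0.3792 × 10^3 J = 379.2
  0.05951 kJ = 0.05951 × 10^3 J = 59.51
  8702 mJ = 8702 × 10^-3 J = 8.702
Sum: 379.2 + 59.51 + 8.702 = 447.412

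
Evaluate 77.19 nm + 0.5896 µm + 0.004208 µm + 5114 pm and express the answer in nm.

In nm:
  77.19 nm → 77.19
  0.5896 µm = 0.5896 × 10³ nm = 589.6
  0.004208 µm = 0.004208 × 10³ nm = 4.208
  5114 pm = 5114 × 10⁻³ nm = 5.114
Sum: 77.19 + 589.6 + 4.208 + 5.114 = 676.112

676.112 nm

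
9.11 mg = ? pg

milli = 10⁻³, pico = 10⁻¹²; factor is 10⁹.
9.11 × 10⁹ = 9110000000

9110000000 pg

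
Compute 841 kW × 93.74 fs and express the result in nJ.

78.83534 nJ

841 × 10^3 × 93.74 × 10^-15 = 78835.34 × 10^-12 J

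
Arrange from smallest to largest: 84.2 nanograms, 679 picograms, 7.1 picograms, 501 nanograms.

84.2 nanograms = 0.0000000842 grams
679 picograms = 0.000000000679 grams
7.1 picograms = 0.0000000000071 grams
501 nanograms = 0.000000501 grams

7.1 picograms < 679 picograms < 84.2 nanograms < 501 nanograms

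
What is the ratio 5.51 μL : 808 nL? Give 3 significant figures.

(5.51e-6) / (808e-9) = 0.006819e3

6.82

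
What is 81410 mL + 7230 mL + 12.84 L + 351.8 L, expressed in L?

453.28 L

In L:
  81410 mL = 81410 × 10⁻³ L = 81.41
  7230 mL = 7230 × 10⁻³ L = 7.23
  12.84 L → 12.84
  351.8 L → 351.8
Sum: 81.41 + 7.23 + 12.84 + 351.8 = 453.28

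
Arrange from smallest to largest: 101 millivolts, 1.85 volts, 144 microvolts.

101 millivolts = 0.101 volts
1.85 volts = 1.85 volts
144 microvolts = 0.000144 volts

144 microvolts < 101 millivolts < 1.85 volts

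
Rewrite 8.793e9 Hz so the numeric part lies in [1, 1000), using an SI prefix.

= 8.793e9 Hz; 1e9 is giga.

8.793 GHz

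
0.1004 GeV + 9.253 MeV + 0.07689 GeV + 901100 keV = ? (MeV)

In MeV:
  0.1004 GeV = 0.1004 × 10^3 MeV = 100.4
  9.253 MeV → 9.253
  0.07689 GeV = 0.07689 × 10^3 MeV = 76.89
  901100 keV = 901100 × 10^-3 MeV = 901.1
Sum: 100.4 + 9.253 + 76.89 + 901.1 = 1087.643

1087.643 MeV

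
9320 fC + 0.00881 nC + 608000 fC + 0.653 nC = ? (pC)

In pC:
  9320 fC = 9320e-3 pC = 9.32
  0.00881 nC = 0.00881e3 pC = 8.81
  608000 fC = 608000e-3 pC = 608
  0.653 nC = 0.653e3 pC = 653
Sum: 9.32 + 8.81 + 608 + 653 = 1279.13

1279.13 pC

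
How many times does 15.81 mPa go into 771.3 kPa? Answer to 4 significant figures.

48790000

(771.3 × 10³) / (15.81 × 10⁻³) = 48.786 × 10⁶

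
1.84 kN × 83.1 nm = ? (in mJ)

1.84 × 10³ × 83.1 × 10⁻⁹ = 152.904 × 10⁻⁶ J

0.152904 mJ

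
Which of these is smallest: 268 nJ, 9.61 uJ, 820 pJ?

268 nJ = 0.000000268 J
9.61 uJ = 0.00000961 J
820 pJ = 0.00000000082 J

820 pJ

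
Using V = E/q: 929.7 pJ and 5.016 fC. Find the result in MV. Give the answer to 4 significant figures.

0.1853 MV

(929.7e-12) / (5.016e-15) = 185.347e3 V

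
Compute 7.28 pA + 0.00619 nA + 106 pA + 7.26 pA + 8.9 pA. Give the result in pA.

135.63 pA

In pA:
  7.28 pA → 7.28
  0.00619 nA = 0.00619e3 pA = 6.19
  106 pA → 106
  7.26 pA → 7.26
  8.9 pA → 8.9
Sum: 7.28 + 6.19 + 106 + 7.26 + 8.9 = 135.63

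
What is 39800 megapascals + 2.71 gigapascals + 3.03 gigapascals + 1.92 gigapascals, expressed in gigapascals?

47.46 gigapascals

In gigapascals:
  39800 megapascals = 39800 × 10⁻³ gigapascals = 39.8
  2.71 gigapascals → 2.71
  3.03 gigapascals → 3.03
  1.92 gigapascals → 1.92
Sum: 39.8 + 2.71 + 3.03 + 1.92 = 47.46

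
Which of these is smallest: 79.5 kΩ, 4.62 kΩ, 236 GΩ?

79.5 kΩ = 79500 Ω
4.62 kΩ = 4620 Ω
236 GΩ = 236000000000 Ω

4.62 kΩ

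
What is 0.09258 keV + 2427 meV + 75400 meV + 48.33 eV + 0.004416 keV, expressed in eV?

In eV:
  0.09258 keV = 0.09258 × 10³ eV = 92.58
  2427 meV = 2427 × 10⁻³ eV = 2.427
  75400 meV = 75400 × 10⁻³ eV = 75.4
  48.33 eV → 48.33
  0.004416 keV = 0.004416 × 10³ eV = 4.416
Sum: 92.58 + 2.427 + 75.4 + 48.33 + 4.416 = 223.153

223.153 eV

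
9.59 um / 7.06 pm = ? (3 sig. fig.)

1360000

(9.59 × 10^-6) / (7.06 × 10^-12) = 1.358 × 10^6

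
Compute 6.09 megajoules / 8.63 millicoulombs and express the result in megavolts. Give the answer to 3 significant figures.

706 megavolts

(6.09 × 10⁶) / (8.63 × 10⁻³) = 0.70568 × 10⁹ V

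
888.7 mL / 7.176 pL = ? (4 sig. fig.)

123800000000

(888.7 × 10⁻³) / (7.176 × 10⁻¹²) = 123.84 × 10⁹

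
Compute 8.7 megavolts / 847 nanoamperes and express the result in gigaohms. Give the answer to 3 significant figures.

(8.7e6) / (847e-9) = 0.010272e15 Ω

10300 gigaohms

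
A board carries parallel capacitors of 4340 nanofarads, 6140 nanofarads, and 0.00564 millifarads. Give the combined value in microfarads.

16.12 microfarads

In microfarads:
  4340 nanofarads = 4340 × 10^-3 microfarads = 4.34
  6140 nanofarads = 6140 × 10^-3 microfarads = 6.14
  0.00564 millifarads = 0.00564 × 10^3 microfarads = 5.64
Sum: 4.34 + 6.14 + 5.64 = 16.12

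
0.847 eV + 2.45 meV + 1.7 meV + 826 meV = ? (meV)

1677.15 meV

In meV:
  0.847 eV = 0.847e3 meV = 847
  2.45 meV → 2.45
  1.7 meV → 1.7
  826 meV → 826
Sum: 847 + 2.45 + 1.7 + 826 = 1677.15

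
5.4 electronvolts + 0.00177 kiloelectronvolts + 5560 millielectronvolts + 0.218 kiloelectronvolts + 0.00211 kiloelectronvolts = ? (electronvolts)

232.84 electronvolts

In electronvolts:
  5.4 electronvolts → 5.4
  0.00177 kiloelectronvolts = 0.00177 × 10³ electronvolts = 1.77
  5560 millielectronvolts = 5560 × 10⁻³ electronvolts = 5.56
  0.218 kiloelectronvolts = 0.218 × 10³ electronvolts = 218
  0.00211 kiloelectronvolts = 0.00211 × 10³ electronvolts = 2.11
Sum: 5.4 + 1.77 + 5.56 + 218 + 2.11 = 232.84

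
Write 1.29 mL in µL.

milli = 1e-3, micro = 1e-6; factor is 1e3.
1.29 × 1e3 = 1290

1290 µL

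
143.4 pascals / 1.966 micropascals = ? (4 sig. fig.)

(143.4) / (1.966 × 10^-6) = 72.94 × 10^6

72940000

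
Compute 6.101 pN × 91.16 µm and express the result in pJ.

0.00055616716 pJ

6.101 × 10^-12 × 91.16 × 10^-6 = 556.16716 × 10^-18 J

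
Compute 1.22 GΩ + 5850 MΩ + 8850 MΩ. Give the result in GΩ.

15.92 GΩ

In GΩ:
  1.22 GΩ → 1.22
  5850 MΩ = 5850 × 10^-3 GΩ = 5.85
  8850 MΩ = 8850 × 10^-3 GΩ = 8.85
Sum: 1.22 + 5.85 + 8.85 = 15.92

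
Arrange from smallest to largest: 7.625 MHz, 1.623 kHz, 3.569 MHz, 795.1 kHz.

7.625 MHz = 7625000 Hz
1.623 kHz = 1623 Hz
3.569 MHz = 3569000 Hz
795.1 kHz = 795100 Hz

1.623 kHz < 795.1 kHz < 3.569 MHz < 7.625 MHz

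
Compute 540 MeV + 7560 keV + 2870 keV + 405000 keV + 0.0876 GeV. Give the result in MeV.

1043.03 MeV

In MeV:
  540 MeV → 540
  7560 keV = 7560e-3 MeV = 7.56
  2870 keV = 2870e-3 MeV = 2.87
  405000 keV = 405000e-3 MeV = 405
  0.0876 GeV = 0.0876e3 MeV = 87.6
Sum: 540 + 7.56 + 2.87 + 405 + 87.6 = 1043.03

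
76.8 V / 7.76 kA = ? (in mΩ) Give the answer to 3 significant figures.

(76.8) / (7.76e3) = 9.8969e-3 Ω

9.90 mΩ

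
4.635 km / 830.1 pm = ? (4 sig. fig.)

(4.635 × 10³) / (830.1 × 10⁻¹²) = 0.0055837 × 10¹⁵

5584000000000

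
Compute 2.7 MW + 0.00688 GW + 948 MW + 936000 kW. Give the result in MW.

1893.58 MW

In MW:
  2.7 MW → 2.7
  0.00688 GW = 0.00688 × 10^3 MW = 6.88
  948 MW → 948
  936000 kW = 936000 × 10^-3 MW = 936
Sum: 2.7 + 6.88 + 948 + 936 = 1893.58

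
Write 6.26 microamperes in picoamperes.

6260000 picoamperes

micro = 1e-6, pico = 1e-12; factor is 1e6.
6.26 × 1e6 = 6260000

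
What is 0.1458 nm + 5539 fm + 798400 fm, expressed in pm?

949.739 pm

In pm:
  0.1458 nm = 0.1458e3 pm = 145.8
  5539 fm = 5539e-3 pm = 5.539
  798400 fm = 798400e-3 pm = 798.4
Sum: 145.8 + 5.539 + 798.4 = 949.739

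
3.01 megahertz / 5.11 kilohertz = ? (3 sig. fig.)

589

(3.01 × 10^6) / (5.11 × 10^3) = 0.589 × 10^3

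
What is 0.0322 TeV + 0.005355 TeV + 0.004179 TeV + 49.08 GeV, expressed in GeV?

90.814 GeV

In GeV:
  0.0322 TeV = 0.0322e3 GeV = 32.2
  0.005355 TeV = 0.005355e3 GeV = 5.355
  0.004179 TeV = 0.004179e3 GeV = 4.179
  49.08 GeV → 49.08
Sum: 32.2 + 5.355 + 4.179 + 49.08 = 90.814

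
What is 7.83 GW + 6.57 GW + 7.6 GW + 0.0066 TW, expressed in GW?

28.6 GW

In GW:
  7.83 GW → 7.83
  6.57 GW → 6.57
  7.6 GW → 7.6
  0.0066 TW = 0.0066 × 10^3 GW = 6.6
Sum: 7.83 + 6.57 + 7.6 + 6.6 = 28.6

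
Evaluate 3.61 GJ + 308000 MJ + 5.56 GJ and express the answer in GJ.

In GJ:
  3.61 GJ → 3.61
  308000 MJ = 308000 × 10^-3 GJ = 308
  5.56 GJ → 5.56
Sum: 3.61 + 308 + 5.56 = 317.17

317.17 GJ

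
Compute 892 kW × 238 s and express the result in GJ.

0.212296 GJ

892 × 10³ × 238 = 212296 × 10³ J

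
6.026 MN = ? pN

mega = 10⁶, pico = 10⁻¹²; factor is 10¹⁸.
6.026 × 10¹⁸ = 6026000000000000000

6026000000000000000 pN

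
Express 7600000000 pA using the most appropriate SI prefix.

7.6 mA

= 7.6 × 10^-3 A; 10^-3 is milli.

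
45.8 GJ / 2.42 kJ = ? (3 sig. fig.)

(45.8e9) / (2.42e3) = 18.93e6

18900000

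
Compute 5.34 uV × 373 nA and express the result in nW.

5.34e-6 × 373e-9 = 1991.82e-15 W

0.00199182 nW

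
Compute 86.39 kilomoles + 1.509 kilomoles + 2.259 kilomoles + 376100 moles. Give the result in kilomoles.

466.258 kilomoles

In kilomoles:
  86.39 kilomoles → 86.39
  1.509 kilomoles → 1.509
  2.259 kilomoles → 2.259
  376100 moles = 376100 × 10^-3 kilomoles = 376.1
Sum: 86.39 + 1.509 + 2.259 + 376.1 = 466.258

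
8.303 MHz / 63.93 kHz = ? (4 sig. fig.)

129.9

(8.303 × 10^6) / (63.93 × 10^3) = 0.12988 × 10^3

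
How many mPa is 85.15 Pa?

(no prefix) = 10⁰, milli = 10⁻³; factor is 10³.
85.15 × 10³ = 85150

85150 mPa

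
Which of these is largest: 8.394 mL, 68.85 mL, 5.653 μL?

8.394 mL = 0.008394 L
68.85 mL = 0.06885 L
5.653 μL = 0.000005653 L

68.85 mL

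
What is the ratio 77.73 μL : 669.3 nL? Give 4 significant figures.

116.1

(77.73e-6) / (669.3e-9) = 0.11614e3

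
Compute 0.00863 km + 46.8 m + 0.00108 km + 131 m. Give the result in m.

In m:
  0.00863 km = 0.00863e3 m = 8.63
  46.8 m → 46.8
  0.00108 km = 0.00108e3 m = 1.08
  131 m → 131
Sum: 8.63 + 46.8 + 1.08 + 131 = 187.51

187.51 m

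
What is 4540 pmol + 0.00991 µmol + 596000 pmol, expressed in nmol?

610.45 nmol

In nmol:
  4540 pmol = 4540e-3 nmol = 4.54
  0.00991 µmol = 0.00991e3 nmol = 9.91
  596000 pmol = 596000e-3 nmol = 596
Sum: 4.54 + 9.91 + 596 = 610.45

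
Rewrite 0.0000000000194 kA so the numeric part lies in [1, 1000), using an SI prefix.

= 19.4 × 10^-9 A; 10^-9 is nano.

19.4 nA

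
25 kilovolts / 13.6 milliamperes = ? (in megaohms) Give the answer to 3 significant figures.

(25 × 10^3) / (13.6 × 10^-3) = 1.8382 × 10^6 Ω

1.84 megaohms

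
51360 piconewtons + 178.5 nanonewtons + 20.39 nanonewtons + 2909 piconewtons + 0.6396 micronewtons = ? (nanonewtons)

892.759 nanonewtons

In nanonewtons:
  51360 piconewtons = 51360e-3 nanonewtons = 51.36
  178.5 nanonewtons → 178.5
  20.39 nanonewtons → 20.39
  2909 piconewtons = 2909e-3 nanonewtons = 2.909
  0.6396 micronewtons = 0.6396e3 nanonewtons = 639.6
Sum: 51.36 + 178.5 + 20.39 + 2.909 + 639.6 = 892.759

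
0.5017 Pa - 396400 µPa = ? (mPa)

In mPa:
  0.5017 Pa = 0.5017 × 10^3 mPa = 501.7
  396400 µPa = 396400 × 10^-3 mPa = 396.4
Difference: 501.7 - 396.4 = 105.3

105.3 mPa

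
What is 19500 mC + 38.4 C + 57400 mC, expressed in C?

115.3 C

In C:
  19500 mC = 19500 × 10^-3 C = 19.5
  38.4 C → 38.4
  57400 mC = 57400 × 10^-3 C = 57.4
Sum: 19.5 + 38.4 + 57.4 = 115.3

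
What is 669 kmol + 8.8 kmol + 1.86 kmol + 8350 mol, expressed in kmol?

In kmol:
  669 kmol → 669
  8.8 kmol → 8.8
  1.86 kmol → 1.86
  8350 mol = 8350 × 10⁻³ kmol = 8.35
Sum: 669 + 8.8 + 1.86 + 8.35 = 688.01

688.01 kmol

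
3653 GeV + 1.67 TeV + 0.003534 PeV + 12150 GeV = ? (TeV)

In TeV:
  3653 GeV = 3653e-3 TeV = 3.653
  1.67 TeV → 1.67
  0.003534 PeV = 0.003534e3 TeV = 3.534
  12150 GeV = 12150e-3 TeV = 12.15
Sum: 3.653 + 1.67 + 3.534 + 12.15 = 21.007

21.007 TeV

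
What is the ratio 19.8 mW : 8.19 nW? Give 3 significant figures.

2420000

(19.8 × 10⁻³) / (8.19 × 10⁻⁹) = 2.418 × 10⁶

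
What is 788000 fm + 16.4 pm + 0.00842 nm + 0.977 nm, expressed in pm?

1789.82 pm

In pm:
  788000 fm = 788000 × 10^-3 pm = 788
  16.4 pm → 16.4
  0.00842 nm = 0.00842 × 10^3 pm = 8.42
  0.977 nm = 0.977 × 10^3 pm = 977
Sum: 788 + 16.4 + 8.42 + 977 = 1789.82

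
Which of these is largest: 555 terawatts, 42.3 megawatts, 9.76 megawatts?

555 terawatts

555 terawatts = 555000000000000 watts
42.3 megawatts = 42300000 watts
9.76 megawatts = 9760000 watts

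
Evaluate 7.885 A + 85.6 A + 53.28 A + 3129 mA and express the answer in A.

149.894 A

In A:
  7.885 A → 7.885
  85.6 A → 85.6
  53.28 A → 53.28
  3129 mA = 3129e-3 A = 3.129
Sum: 7.885 + 85.6 + 53.28 + 3.129 = 149.894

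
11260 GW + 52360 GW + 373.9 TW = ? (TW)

In TW:
  11260 GW = 11260 × 10⁻³ TW = 11.26
  52360 GW = 52360 × 10⁻³ TW = 52.36
  373.9 TW → 373.9
Sum: 11.26 + 52.36 + 373.9 = 437.52

437.52 TW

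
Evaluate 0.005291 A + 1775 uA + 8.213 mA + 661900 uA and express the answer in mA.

In mA:
  0.005291 A = 0.005291 × 10^3 mA = 5.291
  1775 uA = 1775 × 10^-3 mA = 1.775
  8.213 mA → 8.213
  661900 uA = 661900 × 10^-3 mA = 661.9
Sum: 5.291 + 1.775 + 8.213 + 661.9 = 677.179

677.179 mA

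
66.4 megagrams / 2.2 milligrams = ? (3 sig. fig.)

(66.4e6) / (2.2e-3) = 30.18e9

30200000000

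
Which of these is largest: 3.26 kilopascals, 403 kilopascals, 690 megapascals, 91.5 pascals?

3.26 kilopascals = 3260 pascals
403 kilopascals = 403000 pascals
690 megapascals = 690000000 pascals
91.5 pascals = 91.5 pascals

690 megapascals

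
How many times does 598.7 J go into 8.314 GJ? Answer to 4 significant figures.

(8.314e9) / (598.7) = 0.013887e9

13890000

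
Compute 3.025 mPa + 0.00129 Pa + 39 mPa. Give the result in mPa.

In mPa:
  3.025 mPa → 3.025
  0.00129 Pa = 0.00129 × 10³ mPa = 1.29
  39 mPa → 39
Sum: 3.025 + 1.29 + 39 = 43.315

43.315 mPa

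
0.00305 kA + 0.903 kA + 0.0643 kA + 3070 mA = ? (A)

In A:
  0.00305 kA = 0.00305 × 10^3 A = 3.05
  0.903 kA = 0.903 × 10^3 A = 903
  0.0643 kA = 0.0643 × 10^3 A = 64.3
  3070 mA = 3070 × 10^-3 A = 3.07
Sum: 3.05 + 903 + 64.3 + 3.07 = 973.42

973.42 A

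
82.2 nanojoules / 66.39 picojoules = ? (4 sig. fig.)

(82.2e-9) / (66.39e-12) = 1.2381e3

1238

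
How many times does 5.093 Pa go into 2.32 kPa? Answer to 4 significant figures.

(2.32e3) / (5.093) = 0.45553e3

455.5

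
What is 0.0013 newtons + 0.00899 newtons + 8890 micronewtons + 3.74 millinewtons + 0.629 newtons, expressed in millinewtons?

651.92 millinewtons

In millinewtons:
  0.0013 newtons = 0.0013 × 10³ millinewtons = 1.3
  0.00899 newtons = 0.00899 × 10³ millinewtons = 8.99
  8890 micronewtons = 8890 × 10⁻³ millinewtons = 8.89
  3.74 millinewtons → 3.74
  0.629 newtons = 0.629 × 10³ millinewtons = 629
Sum: 1.3 + 8.99 + 8.89 + 3.74 + 629 = 651.92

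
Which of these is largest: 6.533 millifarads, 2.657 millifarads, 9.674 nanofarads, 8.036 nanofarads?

6.533 millifarads = 0.006533 farads
2.657 millifarads = 0.002657 farads
9.674 nanofarads = 0.000000009674 farads
8.036 nanofarads = 0.000000008036 farads

6.533 millifarads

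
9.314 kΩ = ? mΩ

kilo = 1e3, milli = 1e-3; factor is 1e6.
9.314 × 1e6 = 9314000

9314000 mΩ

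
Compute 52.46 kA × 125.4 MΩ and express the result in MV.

6578484 MV

52.46 × 10^3 × 125.4 × 10^6 = 6578.484 × 10^9 V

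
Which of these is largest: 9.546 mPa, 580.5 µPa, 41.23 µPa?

9.546 mPa = 0.009546 Pa
580.5 µPa = 0.0005805 Pa
41.23 µPa = 0.00004123 Pa

9.546 mPa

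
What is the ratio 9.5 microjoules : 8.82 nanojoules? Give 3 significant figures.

1080

(9.5 × 10^-6) / (8.82 × 10^-9) = 1.077 × 10^3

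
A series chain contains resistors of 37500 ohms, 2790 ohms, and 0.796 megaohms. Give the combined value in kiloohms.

836.29 kiloohms

In kiloohms:
  37500 ohms = 37500e-3 kiloohms = 37.5
  2790 ohms = 2790e-3 kiloohms = 2.79
  0.796 megaohms = 0.796e3 kiloohms = 796
Sum: 37.5 + 2.79 + 796 = 836.29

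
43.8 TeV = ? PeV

0.0438 PeV

tera = 10¹², peta = 10¹⁵; factor is 10⁻³.
43.8 × 10⁻³ = 0.0438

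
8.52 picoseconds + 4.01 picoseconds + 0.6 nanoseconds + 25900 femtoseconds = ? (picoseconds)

In picoseconds:
  8.52 picoseconds → 8.52
  4.01 picoseconds → 4.01
  0.6 nanoseconds = 0.6 × 10³ picoseconds = 600
  25900 femtoseconds = 25900 × 10⁻³ picoseconds = 25.9
Sum: 8.52 + 4.01 + 600 + 25.9 = 638.43

638.43 picoseconds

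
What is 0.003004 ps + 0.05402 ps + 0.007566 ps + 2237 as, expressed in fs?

In fs:
  0.003004 ps = 0.003004 × 10³ fs = 3.004
  0.05402 ps = 0.05402 × 10³ fs = 54.02
  0.007566 ps = 0.007566 × 10³ fs = 7.566
  2237 as = 2237 × 10⁻³ fs = 2.237
Sum: 3.004 + 54.02 + 7.566 + 2.237 = 66.827

66.827 fs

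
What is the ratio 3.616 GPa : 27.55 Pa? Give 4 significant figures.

(3.616e9) / (27.55) = 0.13125e9

131300000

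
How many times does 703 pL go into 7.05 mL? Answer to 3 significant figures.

(7.05e-3) / (703e-12) = 0.01003e9

10000000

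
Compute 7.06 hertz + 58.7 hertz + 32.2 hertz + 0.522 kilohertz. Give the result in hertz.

In hertz:
  7.06 hertz → 7.06
  58.7 hertz → 58.7
  32.2 hertz → 32.2
  0.522 kilohertz = 0.522 × 10³ hertz = 522
Sum: 7.06 + 58.7 + 32.2 + 522 = 619.96

619.96 hertz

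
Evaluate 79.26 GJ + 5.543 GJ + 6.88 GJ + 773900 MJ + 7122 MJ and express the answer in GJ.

872.705 GJ

In GJ:
  79.26 GJ → 79.26
  5.543 GJ → 5.543
  6.88 GJ → 6.88
  773900 MJ = 773900 × 10^-3 GJ = 773.9
  7122 MJ = 7122 × 10^-3 GJ = 7.122
Sum: 79.26 + 5.543 + 6.88 + 773.9 + 7.122 = 872.705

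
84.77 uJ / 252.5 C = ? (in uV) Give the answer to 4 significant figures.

0.3357 uV

(84.77 × 10⁻⁶) / (252.5) = 0.335723 × 10⁻⁶ V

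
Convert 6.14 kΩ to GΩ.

kilo = 10³, giga = 10⁹; factor is 10⁻⁶.
6.14 × 10⁻⁶ = 0.00000614

0.00000614 GΩ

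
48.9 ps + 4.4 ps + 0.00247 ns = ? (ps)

55.77 ps

In ps:
  48.9 ps → 48.9
  4.4 ps → 4.4
  0.00247 ns = 0.00247 × 10^3 ps = 2.47
Sum: 48.9 + 4.4 + 2.47 = 55.77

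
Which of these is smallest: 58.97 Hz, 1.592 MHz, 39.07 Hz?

39.07 Hz

58.97 Hz = 58.97 Hz
1.592 MHz = 1592000 Hz
39.07 Hz = 39.07 Hz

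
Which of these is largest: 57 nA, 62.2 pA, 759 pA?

57 nA = 0.000000057 A
62.2 pA = 0.0000000000622 A
759 pA = 0.000000000759 A

57 nA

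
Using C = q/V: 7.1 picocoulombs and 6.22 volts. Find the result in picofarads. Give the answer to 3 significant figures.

1.14 picofarads

(7.1 × 10^-12) / (6.22) = 1.1415 × 10^-12 F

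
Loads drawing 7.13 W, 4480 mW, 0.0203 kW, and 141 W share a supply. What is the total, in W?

172.91 W

In W:
  7.13 W → 7.13
  4480 mW = 4480 × 10⁻³ W = 4.48
  0.0203 kW = 0.0203 × 10³ W = 20.3
  141 W → 141
Sum: 7.13 + 4.48 + 20.3 + 141 = 172.91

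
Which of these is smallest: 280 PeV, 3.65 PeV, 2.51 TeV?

2.51 TeV

280 PeV = 280000000000000000 eV
3.65 PeV = 3650000000000000 eV
2.51 TeV = 2510000000000 eV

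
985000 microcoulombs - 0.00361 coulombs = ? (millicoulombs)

In millicoulombs:
  985000 microcoulombs = 985000 × 10⁻³ millicoulombs = 985
  0.00361 coulombs = 0.00361 × 10³ millicoulombs = 3.61
Difference: 985 - 3.61 = 981.39

981.39 millicoulombs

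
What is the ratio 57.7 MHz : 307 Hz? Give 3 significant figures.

(57.7 × 10^6) / (307) = 0.1879 × 10^6

188000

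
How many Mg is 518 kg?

kilo = 10³, mega = 10⁶; factor is 10⁻³.
518 × 10⁻³ = 0.518

0.518 Mg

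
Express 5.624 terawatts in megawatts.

5624000 megawatts

tera = 10^12, mega = 10^6; factor is 10^6.
5.624 × 10^6 = 5624000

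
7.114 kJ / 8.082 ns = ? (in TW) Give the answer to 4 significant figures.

0.8802 TW

(7.114e3) / (8.082e-9) = 0.880228e12 W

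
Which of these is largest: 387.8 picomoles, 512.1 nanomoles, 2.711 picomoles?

512.1 nanomoles

387.8 picomoles = 0.0000000003878 moles
512.1 nanomoles = 0.0000005121 moles
2.711 picomoles = 0.000000000002711 moles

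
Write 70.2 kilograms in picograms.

70200000000000000 picograms

kilo = 1e3, pico = 1e-12; factor is 1e15.
70.2 × 1e15 = 70200000000000000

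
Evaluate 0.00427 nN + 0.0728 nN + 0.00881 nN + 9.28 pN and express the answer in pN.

95.16 pN

In pN:
  0.00427 nN = 0.00427e3 pN = 4.27
  0.0728 nN = 0.0728e3 pN = 72.8
  0.00881 nN = 0.00881e3 pN = 8.81
  9.28 pN → 9.28
Sum: 4.27 + 72.8 + 8.81 + 9.28 = 95.16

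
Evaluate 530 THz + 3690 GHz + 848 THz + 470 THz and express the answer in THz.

In THz:
  530 THz → 530
  3690 GHz = 3690 × 10⁻³ THz = 3.69
  848 THz → 848
  470 THz → 470
Sum: 530 + 3.69 + 848 + 470 = 1851.69

1851.69 THz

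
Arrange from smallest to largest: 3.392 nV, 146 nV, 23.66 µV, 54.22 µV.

3.392 nV = 0.000000003392 V
146 nV = 0.000000146 V
23.66 µV = 0.00002366 V
54.22 µV = 0.00005422 V

3.392 nV < 146 nV < 23.66 µV < 54.22 µV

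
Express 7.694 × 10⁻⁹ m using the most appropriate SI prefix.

= 7.694 × 10⁻⁹ m; 10⁻⁹ is nano.

7.694 nm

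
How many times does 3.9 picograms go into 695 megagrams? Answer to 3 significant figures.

(695e6) / (3.9e-12) = 178.2e18

178000000000000000000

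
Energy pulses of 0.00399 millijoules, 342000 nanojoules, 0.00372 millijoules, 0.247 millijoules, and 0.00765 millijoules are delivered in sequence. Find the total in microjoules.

In microjoules:
  0.00399 millijoules = 0.00399 × 10³ microjoules = 3.99
  342000 nanojoules = 342000 × 10⁻³ microjoules = 342
  0.00372 millijoules = 0.00372 × 10³ microjoules = 3.72
  0.247 millijoules = 0.247 × 10³ microjoules = 247
  0.00765 millijoules = 0.00765 × 10³ microjoules = 7.65
Sum: 3.99 + 342 + 3.72 + 247 + 7.65 = 604.36

604.36 microjoules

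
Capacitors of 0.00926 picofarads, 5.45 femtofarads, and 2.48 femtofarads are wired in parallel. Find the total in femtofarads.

In femtofarads:
  0.00926 picofarads = 0.00926 × 10^3 femtofarads = 9.26
  5.45 femtofarads → 5.45
  2.48 femtofarads → 2.48
Sum: 9.26 + 5.45 + 2.48 = 17.19

17.19 femtofarads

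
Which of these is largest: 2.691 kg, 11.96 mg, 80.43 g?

2.691 kg

2.691 kg = 2691 g
11.96 mg = 0.01196 g
80.43 g = 80.43 g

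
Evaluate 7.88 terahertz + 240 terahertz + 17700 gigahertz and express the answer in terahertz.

265.58 terahertz

In terahertz:
  7.88 terahertz → 7.88
  240 terahertz → 240
  17700 gigahertz = 17700 × 10⁻³ terahertz = 17.7
Sum: 7.88 + 240 + 17.7 = 265.58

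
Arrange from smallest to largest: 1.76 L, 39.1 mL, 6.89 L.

39.1 mL < 1.76 L < 6.89 L

1.76 L = 1.76 L
39.1 mL = 0.0391 L
6.89 L = 6.89 L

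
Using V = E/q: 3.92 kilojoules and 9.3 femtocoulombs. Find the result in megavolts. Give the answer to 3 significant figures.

422000000000 megavolts

(3.92 × 10^3) / (9.3 × 10^-15) = 0.42151 × 10^18 V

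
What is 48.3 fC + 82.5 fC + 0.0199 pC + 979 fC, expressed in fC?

1129.7 fC

In fC:
  48.3 fC → 48.3
  82.5 fC → 82.5
  0.0199 pC = 0.0199 × 10^3 fC = 19.9
  979 fC → 979
Sum: 48.3 + 82.5 + 19.9 + 979 = 1129.7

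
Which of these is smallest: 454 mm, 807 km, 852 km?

454 mm = 0.454 m
807 km = 807000 m
852 km = 852000 m

454 mm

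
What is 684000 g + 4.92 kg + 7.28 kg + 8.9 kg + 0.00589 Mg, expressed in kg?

710.99 kg

In kg:
  684000 g = 684000 × 10^-3 kg = 684
  4.92 kg → 4.92
  7.28 kg → 7.28
  8.9 kg → 8.9
  0.00589 Mg = 0.00589 × 10^3 kg = 5.89
Sum: 684 + 4.92 + 7.28 + 8.9 + 5.89 = 710.99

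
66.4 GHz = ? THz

giga = 1e9, tera = 1e12; factor is 1e-3.
66.4 × 1e-3 = 0.0664

0.0664 THz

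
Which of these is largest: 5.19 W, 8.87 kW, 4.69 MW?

5.19 W = 5.19 W
8.87 kW = 8870 W
4.69 MW = 4690000 W

4.69 MW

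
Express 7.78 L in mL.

7780 mL

(no prefix) = 10^0, milli = 10^-3; factor is 10^3.
7.78 × 10^3 = 7780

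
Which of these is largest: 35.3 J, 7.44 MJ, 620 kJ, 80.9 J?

7.44 MJ

35.3 J = 35.3 J
7.44 MJ = 7440000 J
620 kJ = 620000 J
80.9 J = 80.9 J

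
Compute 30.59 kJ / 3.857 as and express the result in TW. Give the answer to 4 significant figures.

(30.59 × 10^3) / (3.857 × 10^-18) = 7.93103 × 10^21 W

7931000000 TW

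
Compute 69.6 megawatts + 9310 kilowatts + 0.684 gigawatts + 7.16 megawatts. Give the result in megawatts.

770.07 megawatts

In megawatts:
  69.6 megawatts → 69.6
  9310 kilowatts = 9310e-3 megawatts = 9.31
  0.684 gigawatts = 0.684e3 megawatts = 684
  7.16 megawatts → 7.16
Sum: 69.6 + 9.31 + 684 + 7.16 = 770.07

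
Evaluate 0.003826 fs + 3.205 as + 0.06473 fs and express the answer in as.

In as:
  0.003826 fs = 0.003826 × 10³ as = 3.826
  3.205 as → 3.205
  0.06473 fs = 0.06473 × 10³ as = 64.73
Sum: 3.826 + 3.205 + 64.73 = 71.761

71.761 as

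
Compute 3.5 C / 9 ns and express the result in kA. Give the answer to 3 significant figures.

(3.5) / (9 × 10^-9) = 0.38889 × 10^9 A

389000 kA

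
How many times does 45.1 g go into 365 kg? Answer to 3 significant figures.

(365e3) / (45.1) = 8.093e3

8090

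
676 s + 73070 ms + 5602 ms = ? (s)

754.672 s

In s:
  676 s → 676
  73070 ms = 73070e-3 s = 73.07
  5602 ms = 5602e-3 s = 5.602
Sum: 676 + 73.07 + 5.602 = 754.672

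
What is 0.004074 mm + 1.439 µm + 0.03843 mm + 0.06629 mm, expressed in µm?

110.233 µm

In µm:
  0.004074 mm = 0.004074 × 10³ µm = 4.074
  1.439 µm → 1.439
  0.03843 mm = 0.03843 × 10³ µm = 38.43
  0.06629 mm = 0.06629 × 10³ µm = 66.29
Sum: 4.074 + 1.439 + 38.43 + 66.29 = 110.233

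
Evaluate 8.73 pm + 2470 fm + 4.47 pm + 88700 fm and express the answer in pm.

In pm:
  8.73 pm → 8.73
  2470 fm = 2470 × 10⁻³ pm = 2.47
  4.47 pm → 4.47
  88700 fm = 88700 × 10⁻³ pm = 88.7
Sum: 8.73 + 2.47 + 4.47 + 88.7 = 104.37

104.37 pm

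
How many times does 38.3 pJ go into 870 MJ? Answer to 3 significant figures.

22700000000000000000

(870e6) / (38.3e-12) = 22.72e18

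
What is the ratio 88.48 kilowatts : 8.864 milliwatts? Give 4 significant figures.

9982000

(88.48 × 10³) / (8.864 × 10⁻³) = 9.9819 × 10⁶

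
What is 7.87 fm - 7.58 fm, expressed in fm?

0.29 fm

In fm:
  7.87 fm → 7.87
  7.58 fm → 7.58
Difference: 7.87 - 7.58 = 0.29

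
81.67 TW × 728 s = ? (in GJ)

59455760 GJ

81.67 × 10¹² × 728 = 59455.76 × 10¹² J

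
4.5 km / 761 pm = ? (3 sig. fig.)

5910000000000

(4.5e3) / (761e-12) = 0.005913e15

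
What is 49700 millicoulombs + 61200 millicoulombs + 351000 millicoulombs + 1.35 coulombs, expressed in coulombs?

463.25 coulombs

In coulombs:
  49700 millicoulombs = 49700 × 10⁻³ coulombs = 49.7
  61200 millicoulombs = 61200 × 10⁻³ coulombs = 61.2
  351000 millicoulombs = 351000 × 10⁻³ coulombs = 351
  1.35 coulombs → 1.35
Sum: 49.7 + 61.2 + 351 + 1.35 = 463.25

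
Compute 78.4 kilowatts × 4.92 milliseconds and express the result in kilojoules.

78.4 × 10³ × 4.92 × 10⁻³ = 385.728 J

0.385728 kilojoules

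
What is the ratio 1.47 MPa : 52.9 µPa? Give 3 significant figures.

(1.47 × 10^6) / (52.9 × 10^-6) = 0.02779 × 10^12

27800000000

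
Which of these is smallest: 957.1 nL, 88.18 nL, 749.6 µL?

88.18 nL

957.1 nL = 0.0000009571 L
88.18 nL = 0.00000008818 L
749.6 µL = 0.0007496 L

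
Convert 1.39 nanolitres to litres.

0.00000000139 litres

nano = 10⁻⁹, (no prefix) = 10⁰; factor is 10⁻⁹.
1.39 × 10⁻⁹ = 0.00000000139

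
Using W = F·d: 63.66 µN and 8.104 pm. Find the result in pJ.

63.66 × 10^-6 × 8.104 × 10^-12 = 515.90064 × 10^-18 J

0.00051590064 pJ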